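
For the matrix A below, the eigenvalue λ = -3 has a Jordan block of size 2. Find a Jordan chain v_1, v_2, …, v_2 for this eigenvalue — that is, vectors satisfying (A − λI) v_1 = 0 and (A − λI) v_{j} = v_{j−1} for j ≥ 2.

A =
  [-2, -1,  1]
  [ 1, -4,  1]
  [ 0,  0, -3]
A Jordan chain for λ = -3 of length 2:
v_1 = (1, 1, 0)ᵀ
v_2 = (1, 0, 0)ᵀ

Let N = A − (-3)·I. We want v_2 with N^2 v_2 = 0 but N^1 v_2 ≠ 0; then v_{j-1} := N · v_j for j = 2, …, 2.

Pick v_2 = (1, 0, 0)ᵀ.
Then v_1 = N · v_2 = (1, 1, 0)ᵀ.

Sanity check: (A − (-3)·I) v_1 = (0, 0, 0)ᵀ = 0. ✓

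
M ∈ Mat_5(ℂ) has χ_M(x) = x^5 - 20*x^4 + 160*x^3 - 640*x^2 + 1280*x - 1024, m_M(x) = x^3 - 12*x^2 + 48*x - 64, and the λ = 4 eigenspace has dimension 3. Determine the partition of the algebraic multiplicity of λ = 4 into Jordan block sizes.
Block sizes for λ = 4: [3, 1, 1]

Step 1 — from the characteristic polynomial, algebraic multiplicity of λ = 4 is 5. From dim ker(M − (4)·I) = 3, there are exactly 3 Jordan blocks for λ = 4.
Step 2 — from the minimal polynomial, the factor (x − 4)^3 tells us the largest block for λ = 4 has size 3.
Step 3 — with total size 5, 3 blocks, and largest block 3, the block sizes (in nonincreasing order) are [3, 1, 1].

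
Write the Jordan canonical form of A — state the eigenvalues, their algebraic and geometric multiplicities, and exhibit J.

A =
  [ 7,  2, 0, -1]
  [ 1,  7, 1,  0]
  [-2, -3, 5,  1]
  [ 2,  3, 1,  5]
J_3(6) ⊕ J_1(6)

The characteristic polynomial is
  det(x·I − A) = x^4 - 24*x^3 + 216*x^2 - 864*x + 1296 = (x - 6)^4

Eigenvalues and multiplicities (the geometric multiplicity of λ is n − rank(A − λI), which equals the number of Jordan blocks for λ):
  λ = 6: algebraic multiplicity = 4, geometric multiplicity = 2

Determining the block sizes for each eigenvalue:
  λ = 6: with am = 4 and gm = 2, the partition is not yet determined (e.g. several partitions of 4 into 2 parts exist). Let N = A − (6)·I. Computing rank(N^1) = 2, rank(N^2) = 1, rank(N^3) = 0; the number of blocks of size ≥ j is rank(N^{j−1}) − rank(N^j), giving [2, 1, 1]. So we have 1 block(s) of size 3, 1 block(s) of size 1 → block sizes [3, 1]

Assembling the blocks gives a Jordan form
J =
  [6, 1, 0, 0]
  [0, 6, 1, 0]
  [0, 0, 6, 0]
  [0, 0, 0, 6]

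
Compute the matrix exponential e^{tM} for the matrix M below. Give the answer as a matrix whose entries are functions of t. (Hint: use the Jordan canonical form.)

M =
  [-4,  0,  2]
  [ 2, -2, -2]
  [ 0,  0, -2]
e^{tM} =
  [exp(-4*t), 0, exp(-2*t) - exp(-4*t)]
  [exp(-2*t) - exp(-4*t), exp(-2*t), -exp(-2*t) + exp(-4*t)]
  [0, 0, exp(-2*t)]

Strategy: write M = P · J · P⁻¹ where J is a Jordan canonical form, so e^{tM} = P · e^{tJ} · P⁻¹, and e^{tJ} can be computed block-by-block.

M has Jordan form
J =
  [-4,  0,  0]
  [ 0, -2,  0]
  [ 0,  0, -2]
(up to reordering of blocks).

Per-block formulas:
  For a 1×1 block at λ = -2: exp(t · [-2]) = [e^(-2t)].
  For a 1×1 block at λ = -4: exp(t · [-4]) = [e^(-4t)].

After assembling e^{tJ} and conjugating by P, we get:

e^{tM} =
  [exp(-4*t), 0, exp(-2*t) - exp(-4*t)]
  [exp(-2*t) - exp(-4*t), exp(-2*t), -exp(-2*t) + exp(-4*t)]
  [0, 0, exp(-2*t)]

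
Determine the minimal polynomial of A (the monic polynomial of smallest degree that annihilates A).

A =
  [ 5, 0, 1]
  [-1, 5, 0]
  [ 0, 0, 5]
x^3 - 15*x^2 + 75*x - 125

The characteristic polynomial is χ_A(x) = (x - 5)^3, so the eigenvalues are known. The minimal polynomial is
  m_A(x) = Π_λ (x − λ)^{k_λ}
where k_λ is the size of the *largest* Jordan block for λ (equivalently, the smallest k with (A − λI)^k v = 0 for every generalised eigenvector v of λ).

  λ = 5: largest Jordan block has size 3, contributing (x − 5)^3

So m_A(x) = (x - 5)^3 = x^3 - 15*x^2 + 75*x - 125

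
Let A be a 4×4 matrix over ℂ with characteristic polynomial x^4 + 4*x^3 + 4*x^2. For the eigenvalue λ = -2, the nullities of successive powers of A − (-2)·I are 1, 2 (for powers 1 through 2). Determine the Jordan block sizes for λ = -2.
Block sizes for λ = -2: [2]

From the dimensions of kernels of powers, the number of Jordan blocks of size at least j is d_j − d_{j−1} where d_j = dim ker(N^j) (with d_0 = 0). Computing the differences gives [1, 1].
The number of blocks of size exactly k is (#blocks of size ≥ k) − (#blocks of size ≥ k + 1), so the partition is: 1 block(s) of size 2.
In nonincreasing order the block sizes are [2].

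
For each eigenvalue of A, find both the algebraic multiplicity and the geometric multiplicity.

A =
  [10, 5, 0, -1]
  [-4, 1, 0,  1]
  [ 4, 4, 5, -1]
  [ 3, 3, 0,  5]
λ = 5: alg = 3, geom = 2; λ = 6: alg = 1, geom = 1

Step 1 — factor the characteristic polynomial to read off the algebraic multiplicities:
  χ_A(x) = (x - 6)*(x - 5)^3

Step 2 — compute geometric multiplicities via the rank-nullity identity g(λ) = n − rank(A − λI):
  rank(A − (5)·I) = 2, so dim ker(A − (5)·I) = n − 2 = 2
  rank(A − (6)·I) = 3, so dim ker(A − (6)·I) = n − 3 = 1

Summary:
  λ = 5: algebraic multiplicity = 3, geometric multiplicity = 2
  λ = 6: algebraic multiplicity = 1, geometric multiplicity = 1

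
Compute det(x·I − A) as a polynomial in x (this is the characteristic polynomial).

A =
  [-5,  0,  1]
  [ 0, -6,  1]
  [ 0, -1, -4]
x^3 + 15*x^2 + 75*x + 125

Expanding det(x·I − A) (e.g. by cofactor expansion or by noting that A is similar to its Jordan form J, which has the same characteristic polynomial as A) gives
  χ_A(x) = x^3 + 15*x^2 + 75*x + 125
which factors as (x + 5)^3. The eigenvalues (with algebraic multiplicities) are λ = -5 with multiplicity 3.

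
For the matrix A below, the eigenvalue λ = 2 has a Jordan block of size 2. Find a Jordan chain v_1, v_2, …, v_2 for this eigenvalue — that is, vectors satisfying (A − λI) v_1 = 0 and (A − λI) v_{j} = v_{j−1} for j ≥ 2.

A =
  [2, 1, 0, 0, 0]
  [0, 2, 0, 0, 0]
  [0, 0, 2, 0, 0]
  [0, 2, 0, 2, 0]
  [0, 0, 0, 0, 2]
A Jordan chain for λ = 2 of length 2:
v_1 = (1, 0, 0, 2, 0)ᵀ
v_2 = (0, 1, 0, 0, 0)ᵀ

Let N = A − (2)·I. We want v_2 with N^2 v_2 = 0 but N^1 v_2 ≠ 0; then v_{j-1} := N · v_j for j = 2, …, 2.

Pick v_2 = (0, 1, 0, 0, 0)ᵀ.
Then v_1 = N · v_2 = (1, 0, 0, 2, 0)ᵀ.

Sanity check: (A − (2)·I) v_1 = (0, 0, 0, 0, 0)ᵀ = 0. ✓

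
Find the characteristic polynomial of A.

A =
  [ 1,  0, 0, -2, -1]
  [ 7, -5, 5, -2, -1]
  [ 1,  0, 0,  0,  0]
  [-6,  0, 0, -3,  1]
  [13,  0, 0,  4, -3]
x^5 + 10*x^4 + 25*x^3

Expanding det(x·I − A) (e.g. by cofactor expansion or by noting that A is similar to its Jordan form J, which has the same characteristic polynomial as A) gives
  χ_A(x) = x^5 + 10*x^4 + 25*x^3
which factors as x^3*(x + 5)^2. The eigenvalues (with algebraic multiplicities) are λ = -5 with multiplicity 2, λ = 0 with multiplicity 3.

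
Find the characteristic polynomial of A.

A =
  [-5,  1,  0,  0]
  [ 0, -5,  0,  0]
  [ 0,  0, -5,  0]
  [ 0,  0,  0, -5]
x^4 + 20*x^3 + 150*x^2 + 500*x + 625

Expanding det(x·I − A) (e.g. by cofactor expansion or by noting that A is similar to its Jordan form J, which has the same characteristic polynomial as A) gives
  χ_A(x) = x^4 + 20*x^3 + 150*x^2 + 500*x + 625
which factors as (x + 5)^4. The eigenvalues (with algebraic multiplicities) are λ = -5 with multiplicity 4.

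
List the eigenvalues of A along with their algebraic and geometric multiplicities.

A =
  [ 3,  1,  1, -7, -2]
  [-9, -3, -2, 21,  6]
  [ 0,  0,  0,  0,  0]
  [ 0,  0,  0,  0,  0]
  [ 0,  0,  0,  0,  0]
λ = 0: alg = 5, geom = 3

Step 1 — factor the characteristic polynomial to read off the algebraic multiplicities:
  χ_A(x) = x^5

Step 2 — compute geometric multiplicities via the rank-nullity identity g(λ) = n − rank(A − λI):
  rank(A − (0)·I) = 2, so dim ker(A − (0)·I) = n − 2 = 3

Summary:
  λ = 0: algebraic multiplicity = 5, geometric multiplicity = 3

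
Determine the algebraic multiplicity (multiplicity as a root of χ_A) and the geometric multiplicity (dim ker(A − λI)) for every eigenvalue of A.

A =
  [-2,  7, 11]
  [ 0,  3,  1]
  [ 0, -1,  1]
λ = -2: alg = 1, geom = 1; λ = 2: alg = 2, geom = 1

Step 1 — factor the characteristic polynomial to read off the algebraic multiplicities:
  χ_A(x) = (x - 2)^2*(x + 2)

Step 2 — compute geometric multiplicities via the rank-nullity identity g(λ) = n − rank(A − λI):
  rank(A − (-2)·I) = 2, so dim ker(A − (-2)·I) = n − 2 = 1
  rank(A − (2)·I) = 2, so dim ker(A − (2)·I) = n − 2 = 1

Summary:
  λ = -2: algebraic multiplicity = 1, geometric multiplicity = 1
  λ = 2: algebraic multiplicity = 2, geometric multiplicity = 1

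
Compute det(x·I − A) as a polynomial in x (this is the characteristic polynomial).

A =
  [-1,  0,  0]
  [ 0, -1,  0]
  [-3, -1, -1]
x^3 + 3*x^2 + 3*x + 1

Expanding det(x·I − A) (e.g. by cofactor expansion or by noting that A is similar to its Jordan form J, which has the same characteristic polynomial as A) gives
  χ_A(x) = x^3 + 3*x^2 + 3*x + 1
which factors as (x + 1)^3. The eigenvalues (with algebraic multiplicities) are λ = -1 with multiplicity 3.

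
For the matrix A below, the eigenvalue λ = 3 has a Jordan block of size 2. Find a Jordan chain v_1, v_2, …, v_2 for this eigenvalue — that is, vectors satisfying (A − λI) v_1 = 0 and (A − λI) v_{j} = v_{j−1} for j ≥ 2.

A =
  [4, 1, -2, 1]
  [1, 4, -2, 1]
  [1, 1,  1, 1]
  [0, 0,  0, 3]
A Jordan chain for λ = 3 of length 2:
v_1 = (1, 1, 1, 0)ᵀ
v_2 = (1, 0, 0, 0)ᵀ

Let N = A − (3)·I. We want v_2 with N^2 v_2 = 0 but N^1 v_2 ≠ 0; then v_{j-1} := N · v_j for j = 2, …, 2.

Pick v_2 = (1, 0, 0, 0)ᵀ.
Then v_1 = N · v_2 = (1, 1, 1, 0)ᵀ.

Sanity check: (A − (3)·I) v_1 = (0, 0, 0, 0)ᵀ = 0. ✓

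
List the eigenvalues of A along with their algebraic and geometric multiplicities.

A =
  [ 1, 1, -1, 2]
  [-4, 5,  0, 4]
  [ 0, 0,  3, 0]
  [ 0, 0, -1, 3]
λ = 3: alg = 4, geom = 2

Step 1 — factor the characteristic polynomial to read off the algebraic multiplicities:
  χ_A(x) = (x - 3)^4

Step 2 — compute geometric multiplicities via the rank-nullity identity g(λ) = n − rank(A − λI):
  rank(A − (3)·I) = 2, so dim ker(A − (3)·I) = n − 2 = 2

Summary:
  λ = 3: algebraic multiplicity = 4, geometric multiplicity = 2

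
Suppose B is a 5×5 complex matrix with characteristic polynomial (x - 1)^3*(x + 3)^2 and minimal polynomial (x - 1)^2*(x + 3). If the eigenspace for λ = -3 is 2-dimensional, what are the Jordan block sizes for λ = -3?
Block sizes for λ = -3: [1, 1]

Step 1 — from the characteristic polynomial, algebraic multiplicity of λ = -3 is 2. From dim ker(B − (-3)·I) = 2, there are exactly 2 Jordan blocks for λ = -3.
Step 2 — from the minimal polynomial, the factor (x + 3) tells us the largest block for λ = -3 has size 1.
Step 3 — with total size 2, 2 blocks, and largest block 1, the block sizes (in nonincreasing order) are [1, 1].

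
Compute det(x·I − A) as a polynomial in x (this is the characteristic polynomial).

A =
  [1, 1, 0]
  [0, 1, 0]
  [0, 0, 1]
x^3 - 3*x^2 + 3*x - 1

Expanding det(x·I − A) (e.g. by cofactor expansion or by noting that A is similar to its Jordan form J, which has the same characteristic polynomial as A) gives
  χ_A(x) = x^3 - 3*x^2 + 3*x - 1
which factors as (x - 1)^3. The eigenvalues (with algebraic multiplicities) are λ = 1 with multiplicity 3.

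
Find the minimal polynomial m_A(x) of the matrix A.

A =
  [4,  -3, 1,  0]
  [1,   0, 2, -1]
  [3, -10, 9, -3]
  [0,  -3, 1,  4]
x^4 - 17*x^3 + 108*x^2 - 304*x + 320

The characteristic polynomial is χ_A(x) = (x - 5)*(x - 4)^3, so the eigenvalues are known. The minimal polynomial is
  m_A(x) = Π_λ (x − λ)^{k_λ}
where k_λ is the size of the *largest* Jordan block for λ (equivalently, the smallest k with (A − λI)^k v = 0 for every generalised eigenvector v of λ).

  λ = 4: largest Jordan block has size 3, contributing (x − 4)^3
  λ = 5: largest Jordan block has size 1, contributing (x − 5)

So m_A(x) = (x - 5)*(x - 4)^3 = x^4 - 17*x^3 + 108*x^2 - 304*x + 320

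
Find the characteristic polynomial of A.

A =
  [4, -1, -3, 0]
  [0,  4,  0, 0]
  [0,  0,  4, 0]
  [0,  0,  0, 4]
x^4 - 16*x^3 + 96*x^2 - 256*x + 256

Expanding det(x·I − A) (e.g. by cofactor expansion or by noting that A is similar to its Jordan form J, which has the same characteristic polynomial as A) gives
  χ_A(x) = x^4 - 16*x^3 + 96*x^2 - 256*x + 256
which factors as (x - 4)^4. The eigenvalues (with algebraic multiplicities) are λ = 4 with multiplicity 4.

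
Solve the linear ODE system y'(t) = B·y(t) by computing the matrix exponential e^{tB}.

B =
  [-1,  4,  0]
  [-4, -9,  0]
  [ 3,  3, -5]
e^{tB} =
  [4*t*exp(-5*t) + exp(-5*t), 4*t*exp(-5*t), 0]
  [-4*t*exp(-5*t), -4*t*exp(-5*t) + exp(-5*t), 0]
  [3*t*exp(-5*t), 3*t*exp(-5*t), exp(-5*t)]

Strategy: write B = P · J · P⁻¹ where J is a Jordan canonical form, so e^{tB} = P · e^{tJ} · P⁻¹, and e^{tJ} can be computed block-by-block.

B has Jordan form
J =
  [-5,  1,  0]
  [ 0, -5,  0]
  [ 0,  0, -5]
(up to reordering of blocks).

Per-block formulas:
  For a 2×2 Jordan block J_2(-5): exp(t · J_2(-5)) = e^(-5t)·(I + t·N), where N is the 2×2 nilpotent shift.
  For a 1×1 block at λ = -5: exp(t · [-5]) = [e^(-5t)].

After assembling e^{tJ} and conjugating by P, we get:

e^{tB} =
  [4*t*exp(-5*t) + exp(-5*t), 4*t*exp(-5*t), 0]
  [-4*t*exp(-5*t), -4*t*exp(-5*t) + exp(-5*t), 0]
  [3*t*exp(-5*t), 3*t*exp(-5*t), exp(-5*t)]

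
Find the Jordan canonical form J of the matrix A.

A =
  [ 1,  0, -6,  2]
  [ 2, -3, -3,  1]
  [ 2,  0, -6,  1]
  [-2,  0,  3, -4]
J_2(-3) ⊕ J_1(-3) ⊕ J_1(-3)

The characteristic polynomial is
  det(x·I − A) = x^4 + 12*x^3 + 54*x^2 + 108*x + 81 = (x + 3)^4

Eigenvalues and multiplicities (the geometric multiplicity of λ is n − rank(A − λI), which equals the number of Jordan blocks for λ):
  λ = -3: algebraic multiplicity = 4, geometric multiplicity = 3

Determining the block sizes for each eigenvalue:
  λ = -3: 3 blocks summing to 4 forces exactly one block of size 2 and the rest size 1 → block sizes [2, 1, 1]

Assembling the blocks gives a Jordan form
J =
  [-3,  1,  0,  0]
  [ 0, -3,  0,  0]
  [ 0,  0, -3,  0]
  [ 0,  0,  0, -3]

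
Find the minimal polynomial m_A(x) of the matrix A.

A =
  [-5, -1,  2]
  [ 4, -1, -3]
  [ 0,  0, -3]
x^3 + 9*x^2 + 27*x + 27

The characteristic polynomial is χ_A(x) = (x + 3)^3, so the eigenvalues are known. The minimal polynomial is
  m_A(x) = Π_λ (x − λ)^{k_λ}
where k_λ is the size of the *largest* Jordan block for λ (equivalently, the smallest k with (A − λI)^k v = 0 for every generalised eigenvector v of λ).

  λ = -3: largest Jordan block has size 3, contributing (x + 3)^3

So m_A(x) = (x + 3)^3 = x^3 + 9*x^2 + 27*x + 27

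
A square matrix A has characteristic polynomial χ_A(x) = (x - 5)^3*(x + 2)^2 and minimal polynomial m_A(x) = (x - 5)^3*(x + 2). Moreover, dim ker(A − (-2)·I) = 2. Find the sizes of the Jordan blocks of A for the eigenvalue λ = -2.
Block sizes for λ = -2: [1, 1]

Step 1 — from the characteristic polynomial, algebraic multiplicity of λ = -2 is 2. From dim ker(A − (-2)·I) = 2, there are exactly 2 Jordan blocks for λ = -2.
Step 2 — from the minimal polynomial, the factor (x + 2) tells us the largest block for λ = -2 has size 1.
Step 3 — with total size 2, 2 blocks, and largest block 1, the block sizes (in nonincreasing order) are [1, 1].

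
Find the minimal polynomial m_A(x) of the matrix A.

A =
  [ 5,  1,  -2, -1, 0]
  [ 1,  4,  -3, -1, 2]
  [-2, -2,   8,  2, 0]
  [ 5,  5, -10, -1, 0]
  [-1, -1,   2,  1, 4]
x^3 - 12*x^2 + 48*x - 64

The characteristic polynomial is χ_A(x) = (x - 4)^5, so the eigenvalues are known. The minimal polynomial is
  m_A(x) = Π_λ (x − λ)^{k_λ}
where k_λ is the size of the *largest* Jordan block for λ (equivalently, the smallest k with (A − λI)^k v = 0 for every generalised eigenvector v of λ).

  λ = 4: largest Jordan block has size 3, contributing (x − 4)^3

So m_A(x) = (x - 4)^3 = x^3 - 12*x^2 + 48*x - 64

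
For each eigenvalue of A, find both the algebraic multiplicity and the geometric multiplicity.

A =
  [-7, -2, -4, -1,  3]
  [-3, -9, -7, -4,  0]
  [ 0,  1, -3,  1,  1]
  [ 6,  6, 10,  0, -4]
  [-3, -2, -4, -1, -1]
λ = -4: alg = 5, geom = 3

Step 1 — factor the characteristic polynomial to read off the algebraic multiplicities:
  χ_A(x) = (x + 4)^5

Step 2 — compute geometric multiplicities via the rank-nullity identity g(λ) = n − rank(A − λI):
  rank(A − (-4)·I) = 2, so dim ker(A − (-4)·I) = n − 2 = 3

Summary:
  λ = -4: algebraic multiplicity = 5, geometric multiplicity = 3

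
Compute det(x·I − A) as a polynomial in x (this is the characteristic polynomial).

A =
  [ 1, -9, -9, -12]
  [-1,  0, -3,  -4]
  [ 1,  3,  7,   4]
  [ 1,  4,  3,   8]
x^4 - 16*x^3 + 96*x^2 - 256*x + 256

Expanding det(x·I − A) (e.g. by cofactor expansion or by noting that A is similar to its Jordan form J, which has the same characteristic polynomial as A) gives
  χ_A(x) = x^4 - 16*x^3 + 96*x^2 - 256*x + 256
which factors as (x - 4)^4. The eigenvalues (with algebraic multiplicities) are λ = 4 with multiplicity 4.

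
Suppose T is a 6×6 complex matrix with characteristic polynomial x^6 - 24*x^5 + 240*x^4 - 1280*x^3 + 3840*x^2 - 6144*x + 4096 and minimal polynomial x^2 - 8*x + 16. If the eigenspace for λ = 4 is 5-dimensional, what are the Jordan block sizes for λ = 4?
Block sizes for λ = 4: [2, 1, 1, 1, 1]

Step 1 — from the characteristic polynomial, algebraic multiplicity of λ = 4 is 6. From dim ker(T − (4)·I) = 5, there are exactly 5 Jordan blocks for λ = 4.
Step 2 — from the minimal polynomial, the factor (x − 4)^2 tells us the largest block for λ = 4 has size 2.
Step 3 — with total size 6, 5 blocks, and largest block 2, the block sizes (in nonincreasing order) are [2, 1, 1, 1, 1].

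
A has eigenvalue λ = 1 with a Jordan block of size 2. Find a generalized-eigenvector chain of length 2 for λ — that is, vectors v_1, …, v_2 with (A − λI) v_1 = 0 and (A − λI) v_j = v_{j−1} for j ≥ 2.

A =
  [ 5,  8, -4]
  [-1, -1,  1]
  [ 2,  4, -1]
A Jordan chain for λ = 1 of length 2:
v_1 = (4, -1, 2)ᵀ
v_2 = (1, 0, 0)ᵀ

Let N = A − (1)·I. We want v_2 with N^2 v_2 = 0 but N^1 v_2 ≠ 0; then v_{j-1} := N · v_j for j = 2, …, 2.

Pick v_2 = (1, 0, 0)ᵀ.
Then v_1 = N · v_2 = (4, -1, 2)ᵀ.

Sanity check: (A − (1)·I) v_1 = (0, 0, 0)ᵀ = 0. ✓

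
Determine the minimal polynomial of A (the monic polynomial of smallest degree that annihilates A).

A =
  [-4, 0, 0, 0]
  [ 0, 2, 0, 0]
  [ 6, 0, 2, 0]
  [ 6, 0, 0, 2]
x^2 + 2*x - 8

The characteristic polynomial is χ_A(x) = (x - 2)^3*(x + 4), so the eigenvalues are known. The minimal polynomial is
  m_A(x) = Π_λ (x − λ)^{k_λ}
where k_λ is the size of the *largest* Jordan block for λ (equivalently, the smallest k with (A − λI)^k v = 0 for every generalised eigenvector v of λ).

  λ = -4: largest Jordan block has size 1, contributing (x + 4)
  λ = 2: largest Jordan block has size 1, contributing (x − 2)

So m_A(x) = (x - 2)*(x + 4) = x^2 + 2*x - 8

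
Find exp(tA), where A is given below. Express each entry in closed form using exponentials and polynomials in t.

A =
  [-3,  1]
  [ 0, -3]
e^{tA} =
  [exp(-3*t), t*exp(-3*t)]
  [0, exp(-3*t)]

Strategy: write A = P · J · P⁻¹ where J is a Jordan canonical form, so e^{tA} = P · e^{tJ} · P⁻¹, and e^{tJ} can be computed block-by-block.

A has Jordan form
J =
  [-3,  1]
  [ 0, -3]
(up to reordering of blocks).

Per-block formulas:
  For a 2×2 Jordan block J_2(-3): exp(t · J_2(-3)) = e^(-3t)·(I + t·N), where N is the 2×2 nilpotent shift.

After assembling e^{tJ} and conjugating by P, we get:

e^{tA} =
  [exp(-3*t), t*exp(-3*t)]
  [0, exp(-3*t)]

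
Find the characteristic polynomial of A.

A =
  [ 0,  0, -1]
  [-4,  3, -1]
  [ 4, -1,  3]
x^3 - 6*x^2 + 12*x - 8

Expanding det(x·I − A) (e.g. by cofactor expansion or by noting that A is similar to its Jordan form J, which has the same characteristic polynomial as A) gives
  χ_A(x) = x^3 - 6*x^2 + 12*x - 8
which factors as (x - 2)^3. The eigenvalues (with algebraic multiplicities) are λ = 2 with multiplicity 3.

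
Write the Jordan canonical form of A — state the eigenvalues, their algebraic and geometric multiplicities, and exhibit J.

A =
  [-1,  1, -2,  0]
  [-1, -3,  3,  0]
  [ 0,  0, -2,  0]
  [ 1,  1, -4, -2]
J_3(-2) ⊕ J_1(-2)

The characteristic polynomial is
  det(x·I − A) = x^4 + 8*x^3 + 24*x^2 + 32*x + 16 = (x + 2)^4

Eigenvalues and multiplicities (the geometric multiplicity of λ is n − rank(A − λI), which equals the number of Jordan blocks for λ):
  λ = -2: algebraic multiplicity = 4, geometric multiplicity = 2

Determining the block sizes for each eigenvalue:
  λ = -2: with am = 4 and gm = 2, the partition is not yet determined (e.g. several partitions of 4 into 2 parts exist). Let N = A − (-2)·I. Computing rank(N^1) = 2, rank(N^2) = 1, rank(N^3) = 0; the number of blocks of size ≥ j is rank(N^{j−1}) − rank(N^j), giving [2, 1, 1]. So we have 1 block(s) of size 3, 1 block(s) of size 1 → block sizes [3, 1]

Assembling the blocks gives a Jordan form
J =
  [-2,  1,  0,  0]
  [ 0, -2,  1,  0]
  [ 0,  0, -2,  0]
  [ 0,  0,  0, -2]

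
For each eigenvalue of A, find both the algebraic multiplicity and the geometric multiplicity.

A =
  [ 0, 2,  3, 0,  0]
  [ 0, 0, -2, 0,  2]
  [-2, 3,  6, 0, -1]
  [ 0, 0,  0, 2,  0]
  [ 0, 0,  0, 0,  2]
λ = 2: alg = 5, geom = 3

Step 1 — factor the characteristic polynomial to read off the algebraic multiplicities:
  χ_A(x) = (x - 2)^5

Step 2 — compute geometric multiplicities via the rank-nullity identity g(λ) = n − rank(A − λI):
  rank(A − (2)·I) = 2, so dim ker(A − (2)·I) = n − 2 = 3

Summary:
  λ = 2: algebraic multiplicity = 5, geometric multiplicity = 3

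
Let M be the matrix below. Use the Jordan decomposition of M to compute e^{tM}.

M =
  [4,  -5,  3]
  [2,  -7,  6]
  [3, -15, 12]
e^{tM} =
  [t*exp(3*t) + exp(3*t), -5*t*exp(3*t), 3*t*exp(3*t)]
  [2*t*exp(3*t), -10*t*exp(3*t) + exp(3*t), 6*t*exp(3*t)]
  [3*t*exp(3*t), -15*t*exp(3*t), 9*t*exp(3*t) + exp(3*t)]

Strategy: write M = P · J · P⁻¹ where J is a Jordan canonical form, so e^{tM} = P · e^{tJ} · P⁻¹, and e^{tJ} can be computed block-by-block.

M has Jordan form
J =
  [3, 1, 0]
  [0, 3, 0]
  [0, 0, 3]
(up to reordering of blocks).

Per-block formulas:
  For a 1×1 block at λ = 3: exp(t · [3]) = [e^(3t)].
  For a 2×2 Jordan block J_2(3): exp(t · J_2(3)) = e^(3t)·(I + t·N), where N is the 2×2 nilpotent shift.

After assembling e^{tJ} and conjugating by P, we get:

e^{tM} =
  [t*exp(3*t) + exp(3*t), -5*t*exp(3*t), 3*t*exp(3*t)]
  [2*t*exp(3*t), -10*t*exp(3*t) + exp(3*t), 6*t*exp(3*t)]
  [3*t*exp(3*t), -15*t*exp(3*t), 9*t*exp(3*t) + exp(3*t)]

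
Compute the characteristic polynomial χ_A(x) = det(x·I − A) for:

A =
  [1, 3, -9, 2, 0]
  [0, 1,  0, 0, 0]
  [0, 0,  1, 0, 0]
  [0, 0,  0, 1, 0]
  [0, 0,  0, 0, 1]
x^5 - 5*x^4 + 10*x^3 - 10*x^2 + 5*x - 1

Expanding det(x·I − A) (e.g. by cofactor expansion or by noting that A is similar to its Jordan form J, which has the same characteristic polynomial as A) gives
  χ_A(x) = x^5 - 5*x^4 + 10*x^3 - 10*x^2 + 5*x - 1
which factors as (x - 1)^5. The eigenvalues (with algebraic multiplicities) are λ = 1 with multiplicity 5.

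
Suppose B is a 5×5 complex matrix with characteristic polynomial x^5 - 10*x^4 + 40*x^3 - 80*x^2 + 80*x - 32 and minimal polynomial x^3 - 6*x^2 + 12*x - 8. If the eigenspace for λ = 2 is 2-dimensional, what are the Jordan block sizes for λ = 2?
Block sizes for λ = 2: [3, 2]

Step 1 — from the characteristic polynomial, algebraic multiplicity of λ = 2 is 5. From dim ker(B − (2)·I) = 2, there are exactly 2 Jordan blocks for λ = 2.
Step 2 — from the minimal polynomial, the factor (x − 2)^3 tells us the largest block for λ = 2 has size 3.
Step 3 — with total size 5, 2 blocks, and largest block 3, the block sizes (in nonincreasing order) are [3, 2].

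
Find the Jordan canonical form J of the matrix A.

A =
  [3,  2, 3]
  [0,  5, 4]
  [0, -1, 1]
J_3(3)

The characteristic polynomial is
  det(x·I − A) = x^3 - 9*x^2 + 27*x - 27 = (x - 3)^3

Eigenvalues and multiplicities (the geometric multiplicity of λ is n − rank(A − λI), which equals the number of Jordan blocks for λ):
  λ = 3: algebraic multiplicity = 3, geometric multiplicity = 1

Determining the block sizes for each eigenvalue:
  λ = 3: one block (gm = 1), so the single block has size am = 3 → block sizes [3]

Assembling the blocks gives a Jordan form
J =
  [3, 1, 0]
  [0, 3, 1]
  [0, 0, 3]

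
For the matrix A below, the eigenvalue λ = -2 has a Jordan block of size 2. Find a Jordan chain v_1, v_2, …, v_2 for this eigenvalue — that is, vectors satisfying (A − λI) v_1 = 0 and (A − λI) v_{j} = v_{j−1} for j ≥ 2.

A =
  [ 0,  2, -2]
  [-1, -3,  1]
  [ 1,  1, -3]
A Jordan chain for λ = -2 of length 2:
v_1 = (2, -1, 1)ᵀ
v_2 = (1, 0, 0)ᵀ

Let N = A − (-2)·I. We want v_2 with N^2 v_2 = 0 but N^1 v_2 ≠ 0; then v_{j-1} := N · v_j for j = 2, …, 2.

Pick v_2 = (1, 0, 0)ᵀ.
Then v_1 = N · v_2 = (2, -1, 1)ᵀ.

Sanity check: (A − (-2)·I) v_1 = (0, 0, 0)ᵀ = 0. ✓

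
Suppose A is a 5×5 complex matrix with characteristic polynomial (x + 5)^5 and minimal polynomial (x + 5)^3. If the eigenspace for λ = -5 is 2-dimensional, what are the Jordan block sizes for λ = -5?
Block sizes for λ = -5: [3, 2]

Step 1 — from the characteristic polynomial, algebraic multiplicity of λ = -5 is 5. From dim ker(A − (-5)·I) = 2, there are exactly 2 Jordan blocks for λ = -5.
Step 2 — from the minimal polynomial, the factor (x + 5)^3 tells us the largest block for λ = -5 has size 3.
Step 3 — with total size 5, 2 blocks, and largest block 3, the block sizes (in nonincreasing order) are [3, 2].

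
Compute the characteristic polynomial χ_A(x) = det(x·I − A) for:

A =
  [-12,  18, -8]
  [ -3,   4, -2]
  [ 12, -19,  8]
x^3

Expanding det(x·I − A) (e.g. by cofactor expansion or by noting that A is similar to its Jordan form J, which has the same characteristic polynomial as A) gives
  χ_A(x) = x^3
which factors as x^3. The eigenvalues (with algebraic multiplicities) are λ = 0 with multiplicity 3.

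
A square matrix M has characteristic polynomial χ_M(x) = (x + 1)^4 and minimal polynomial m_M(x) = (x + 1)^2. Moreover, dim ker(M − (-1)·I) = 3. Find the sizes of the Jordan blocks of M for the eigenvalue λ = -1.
Block sizes for λ = -1: [2, 1, 1]

Step 1 — from the characteristic polynomial, algebraic multiplicity of λ = -1 is 4. From dim ker(M − (-1)·I) = 3, there are exactly 3 Jordan blocks for λ = -1.
Step 2 — from the minimal polynomial, the factor (x + 1)^2 tells us the largest block for λ = -1 has size 2.
Step 3 — with total size 4, 3 blocks, and largest block 2, the block sizes (in nonincreasing order) are [2, 1, 1].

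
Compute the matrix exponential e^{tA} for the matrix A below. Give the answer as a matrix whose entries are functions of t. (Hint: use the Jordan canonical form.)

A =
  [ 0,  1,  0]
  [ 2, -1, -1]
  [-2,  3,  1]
e^{tA} =
  [t^2 + 1, -t^2/2 + t, -t^2/2]
  [2*t, 1 - t, -t]
  [2*t^2 - 2*t, -t^2 + 3*t, -t^2 + t + 1]

Strategy: write A = P · J · P⁻¹ where J is a Jordan canonical form, so e^{tA} = P · e^{tJ} · P⁻¹, and e^{tJ} can be computed block-by-block.

A has Jordan form
J =
  [0, 1, 0]
  [0, 0, 1]
  [0, 0, 0]
(up to reordering of blocks).

Per-block formulas:
  For a 3×3 Jordan block J_3(0): exp(t · J_3(0)) = e^(0t)·(I + t·N + (t^2/2)·N^2), where N is the 3×3 nilpotent shift.

After assembling e^{tJ} and conjugating by P, we get:

e^{tA} =
  [t^2 + 1, -t^2/2 + t, -t^2/2]
  [2*t, 1 - t, -t]
  [2*t^2 - 2*t, -t^2 + 3*t, -t^2 + t + 1]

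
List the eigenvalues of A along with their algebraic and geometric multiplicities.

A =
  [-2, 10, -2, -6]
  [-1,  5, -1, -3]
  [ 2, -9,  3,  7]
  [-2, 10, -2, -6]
λ = 0: alg = 4, geom = 2

Step 1 — factor the characteristic polynomial to read off the algebraic multiplicities:
  χ_A(x) = x^4

Step 2 — compute geometric multiplicities via the rank-nullity identity g(λ) = n − rank(A − λI):
  rank(A − (0)·I) = 2, so dim ker(A − (0)·I) = n − 2 = 2

Summary:
  λ = 0: algebraic multiplicity = 4, geometric multiplicity = 2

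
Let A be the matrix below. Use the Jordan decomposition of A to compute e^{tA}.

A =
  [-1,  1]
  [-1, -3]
e^{tA} =
  [t*exp(-2*t) + exp(-2*t), t*exp(-2*t)]
  [-t*exp(-2*t), -t*exp(-2*t) + exp(-2*t)]

Strategy: write A = P · J · P⁻¹ where J is a Jordan canonical form, so e^{tA} = P · e^{tJ} · P⁻¹, and e^{tJ} can be computed block-by-block.

A has Jordan form
J =
  [-2,  1]
  [ 0, -2]
(up to reordering of blocks).

Per-block formulas:
  For a 2×2 Jordan block J_2(-2): exp(t · J_2(-2)) = e^(-2t)·(I + t·N), where N is the 2×2 nilpotent shift.

After assembling e^{tJ} and conjugating by P, we get:

e^{tA} =
  [t*exp(-2*t) + exp(-2*t), t*exp(-2*t)]
  [-t*exp(-2*t), -t*exp(-2*t) + exp(-2*t)]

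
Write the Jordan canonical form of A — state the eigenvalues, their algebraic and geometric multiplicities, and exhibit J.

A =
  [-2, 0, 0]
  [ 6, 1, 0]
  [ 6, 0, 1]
J_1(-2) ⊕ J_1(1) ⊕ J_1(1)

The characteristic polynomial is
  det(x·I − A) = x^3 - 3*x + 2 = (x - 1)^2*(x + 2)

Eigenvalues and multiplicities (the geometric multiplicity of λ is n − rank(A − λI), which equals the number of Jordan blocks for λ):
  λ = -2: algebraic multiplicity = 1, geometric multiplicity = 1
  λ = 1: algebraic multiplicity = 2, geometric multiplicity = 2

Determining the block sizes for each eigenvalue:
  λ = -2: one block (gm = 1), so the single block has size am = 1 → block sizes [1]
  λ = 1: gm = am = 2, so every block has size 1 → block sizes [1, 1]

Assembling the blocks gives a Jordan form
J =
  [-2, 0, 0]
  [ 0, 1, 0]
  [ 0, 0, 1]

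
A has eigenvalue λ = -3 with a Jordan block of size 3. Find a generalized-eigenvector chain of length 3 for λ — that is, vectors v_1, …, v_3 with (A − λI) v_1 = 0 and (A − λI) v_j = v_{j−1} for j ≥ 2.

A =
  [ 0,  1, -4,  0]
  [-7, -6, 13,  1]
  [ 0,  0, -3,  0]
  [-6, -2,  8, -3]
A Jordan chain for λ = -3 of length 3:
v_1 = (2, -6, 0, -4)ᵀ
v_2 = (3, -7, 0, -6)ᵀ
v_3 = (1, 0, 0, 0)ᵀ

Let N = A − (-3)·I. We want v_3 with N^3 v_3 = 0 but N^2 v_3 ≠ 0; then v_{j-1} := N · v_j for j = 3, …, 2.

Pick v_3 = (1, 0, 0, 0)ᵀ.
Then v_2 = N · v_3 = (3, -7, 0, -6)ᵀ.
Then v_1 = N · v_2 = (2, -6, 0, -4)ᵀ.

Sanity check: (A − (-3)·I) v_1 = (0, 0, 0, 0)ᵀ = 0. ✓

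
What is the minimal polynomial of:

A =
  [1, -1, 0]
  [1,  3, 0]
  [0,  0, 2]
x^2 - 4*x + 4

The characteristic polynomial is χ_A(x) = (x - 2)^3, so the eigenvalues are known. The minimal polynomial is
  m_A(x) = Π_λ (x − λ)^{k_λ}
where k_λ is the size of the *largest* Jordan block for λ (equivalently, the smallest k with (A − λI)^k v = 0 for every generalised eigenvector v of λ).

  λ = 2: largest Jordan block has size 2, contributing (x − 2)^2

So m_A(x) = (x - 2)^2 = x^2 - 4*x + 4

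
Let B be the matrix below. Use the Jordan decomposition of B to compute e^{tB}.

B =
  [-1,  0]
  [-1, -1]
e^{tB} =
  [exp(-t), 0]
  [-t*exp(-t), exp(-t)]

Strategy: write B = P · J · P⁻¹ where J is a Jordan canonical form, so e^{tB} = P · e^{tJ} · P⁻¹, and e^{tJ} can be computed block-by-block.

B has Jordan form
J =
  [-1,  1]
  [ 0, -1]
(up to reordering of blocks).

Per-block formulas:
  For a 2×2 Jordan block J_2(-1): exp(t · J_2(-1)) = e^(-1t)·(I + t·N), where N is the 2×2 nilpotent shift.

After assembling e^{tJ} and conjugating by P, we get:

e^{tB} =
  [exp(-t), 0]
  [-t*exp(-t), exp(-t)]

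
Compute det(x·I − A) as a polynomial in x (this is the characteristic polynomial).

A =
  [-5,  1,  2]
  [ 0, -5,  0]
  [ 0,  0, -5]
x^3 + 15*x^2 + 75*x + 125

Expanding det(x·I − A) (e.g. by cofactor expansion or by noting that A is similar to its Jordan form J, which has the same characteristic polynomial as A) gives
  χ_A(x) = x^3 + 15*x^2 + 75*x + 125
which factors as (x + 5)^3. The eigenvalues (with algebraic multiplicities) are λ = -5 with multiplicity 3.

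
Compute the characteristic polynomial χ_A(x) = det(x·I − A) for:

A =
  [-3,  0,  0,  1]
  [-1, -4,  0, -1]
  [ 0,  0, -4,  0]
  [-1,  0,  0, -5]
x^4 + 16*x^3 + 96*x^2 + 256*x + 256

Expanding det(x·I − A) (e.g. by cofactor expansion or by noting that A is similar to its Jordan form J, which has the same characteristic polynomial as A) gives
  χ_A(x) = x^4 + 16*x^3 + 96*x^2 + 256*x + 256
which factors as (x + 4)^4. The eigenvalues (with algebraic multiplicities) are λ = -4 with multiplicity 4.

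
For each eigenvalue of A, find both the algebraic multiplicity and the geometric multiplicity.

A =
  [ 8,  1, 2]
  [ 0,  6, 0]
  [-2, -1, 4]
λ = 6: alg = 3, geom = 2

Step 1 — factor the characteristic polynomial to read off the algebraic multiplicities:
  χ_A(x) = (x - 6)^3

Step 2 — compute geometric multiplicities via the rank-nullity identity g(λ) = n − rank(A − λI):
  rank(A − (6)·I) = 1, so dim ker(A − (6)·I) = n − 1 = 2

Summary:
  λ = 6: algebraic multiplicity = 3, geometric multiplicity = 2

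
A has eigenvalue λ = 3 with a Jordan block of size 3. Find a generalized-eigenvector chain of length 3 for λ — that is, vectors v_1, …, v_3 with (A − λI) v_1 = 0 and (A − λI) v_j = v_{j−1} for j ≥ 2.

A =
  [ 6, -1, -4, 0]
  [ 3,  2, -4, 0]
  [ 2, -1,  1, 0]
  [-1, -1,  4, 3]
A Jordan chain for λ = 3 of length 3:
v_1 = (-2, -2, -1, 2)ᵀ
v_2 = (3, 3, 2, -1)ᵀ
v_3 = (1, 0, 0, 0)ᵀ

Let N = A − (3)·I. We want v_3 with N^3 v_3 = 0 but N^2 v_3 ≠ 0; then v_{j-1} := N · v_j for j = 3, …, 2.

Pick v_3 = (1, 0, 0, 0)ᵀ.
Then v_2 = N · v_3 = (3, 3, 2, -1)ᵀ.
Then v_1 = N · v_2 = (-2, -2, -1, 2)ᵀ.

Sanity check: (A − (3)·I) v_1 = (0, 0, 0, 0)ᵀ = 0. ✓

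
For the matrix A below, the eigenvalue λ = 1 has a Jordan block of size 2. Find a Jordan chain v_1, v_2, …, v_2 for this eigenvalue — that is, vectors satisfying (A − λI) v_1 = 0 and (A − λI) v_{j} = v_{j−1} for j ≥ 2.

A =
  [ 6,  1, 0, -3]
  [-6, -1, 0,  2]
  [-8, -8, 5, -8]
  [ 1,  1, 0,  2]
A Jordan chain for λ = 1 of length 2:
v_1 = (1, -2, 0, 1)ᵀ
v_2 = (0, 1, 2, 0)ᵀ

Let N = A − (1)·I. We want v_2 with N^2 v_2 = 0 but N^1 v_2 ≠ 0; then v_{j-1} := N · v_j for j = 2, …, 2.

Pick v_2 = (0, 1, 2, 0)ᵀ.
Then v_1 = N · v_2 = (1, -2, 0, 1)ᵀ.

Sanity check: (A − (1)·I) v_1 = (0, 0, 0, 0)ᵀ = 0. ✓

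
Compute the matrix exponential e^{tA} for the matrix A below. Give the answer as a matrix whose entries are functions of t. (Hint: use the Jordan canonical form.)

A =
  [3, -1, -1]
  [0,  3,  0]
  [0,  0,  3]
e^{tA} =
  [exp(3*t), -t*exp(3*t), -t*exp(3*t)]
  [0, exp(3*t), 0]
  [0, 0, exp(3*t)]

Strategy: write A = P · J · P⁻¹ where J is a Jordan canonical form, so e^{tA} = P · e^{tJ} · P⁻¹, and e^{tJ} can be computed block-by-block.

A has Jordan form
J =
  [3, 1, 0]
  [0, 3, 0]
  [0, 0, 3]
(up to reordering of blocks).

Per-block formulas:
  For a 1×1 block at λ = 3: exp(t · [3]) = [e^(3t)].
  For a 2×2 Jordan block J_2(3): exp(t · J_2(3)) = e^(3t)·(I + t·N), where N is the 2×2 nilpotent shift.

After assembling e^{tJ} and conjugating by P, we get:

e^{tA} =
  [exp(3*t), -t*exp(3*t), -t*exp(3*t)]
  [0, exp(3*t), 0]
  [0, 0, exp(3*t)]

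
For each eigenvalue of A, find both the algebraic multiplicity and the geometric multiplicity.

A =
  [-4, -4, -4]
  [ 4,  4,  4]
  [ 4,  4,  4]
λ = 0: alg = 2, geom = 2; λ = 4: alg = 1, geom = 1

Step 1 — factor the characteristic polynomial to read off the algebraic multiplicities:
  χ_A(x) = x^2*(x - 4)

Step 2 — compute geometric multiplicities via the rank-nullity identity g(λ) = n − rank(A − λI):
  rank(A − (0)·I) = 1, so dim ker(A − (0)·I) = n − 1 = 2
  rank(A − (4)·I) = 2, so dim ker(A − (4)·I) = n − 2 = 1

Summary:
  λ = 0: algebraic multiplicity = 2, geometric multiplicity = 2
  λ = 4: algebraic multiplicity = 1, geometric multiplicity = 1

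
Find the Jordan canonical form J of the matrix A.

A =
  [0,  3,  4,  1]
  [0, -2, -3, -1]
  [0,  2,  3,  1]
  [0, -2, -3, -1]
J_2(0) ⊕ J_2(0)

The characteristic polynomial is
  det(x·I − A) = x^4

Eigenvalues and multiplicities (the geometric multiplicity of λ is n − rank(A − λI), which equals the number of Jordan blocks for λ):
  λ = 0: algebraic multiplicity = 4, geometric multiplicity = 2

Determining the block sizes for each eigenvalue:
  λ = 0: with am = 4 and gm = 2, the partition is not yet determined (e.g. several partitions of 4 into 2 parts exist). Let N = A − (0)·I. Computing rank(N^1) = 2, rank(N^2) = 0; the number of blocks of size ≥ j is rank(N^{j−1}) − rank(N^j), giving [2, 2]. So we have 2 block(s) of size 2 → block sizes [2, 2]

Assembling the blocks gives a Jordan form
J =
  [0, 1, 0, 0]
  [0, 0, 0, 0]
  [0, 0, 0, 1]
  [0, 0, 0, 0]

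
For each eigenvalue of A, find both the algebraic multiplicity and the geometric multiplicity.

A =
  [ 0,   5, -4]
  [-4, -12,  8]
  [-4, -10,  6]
λ = -2: alg = 3, geom = 2

Step 1 — factor the characteristic polynomial to read off the algebraic multiplicities:
  χ_A(x) = (x + 2)^3

Step 2 — compute geometric multiplicities via the rank-nullity identity g(λ) = n − rank(A − λI):
  rank(A − (-2)·I) = 1, so dim ker(A − (-2)·I) = n − 1 = 2

Summary:
  λ = -2: algebraic multiplicity = 3, geometric multiplicity = 2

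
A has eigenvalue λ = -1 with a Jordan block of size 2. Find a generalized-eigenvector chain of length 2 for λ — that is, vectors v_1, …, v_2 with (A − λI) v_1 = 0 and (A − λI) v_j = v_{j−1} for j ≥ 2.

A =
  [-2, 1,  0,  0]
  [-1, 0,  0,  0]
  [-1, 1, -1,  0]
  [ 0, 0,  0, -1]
A Jordan chain for λ = -1 of length 2:
v_1 = (-1, -1, -1, 0)ᵀ
v_2 = (1, 0, 0, 0)ᵀ

Let N = A − (-1)·I. We want v_2 with N^2 v_2 = 0 but N^1 v_2 ≠ 0; then v_{j-1} := N · v_j for j = 2, …, 2.

Pick v_2 = (1, 0, 0, 0)ᵀ.
Then v_1 = N · v_2 = (-1, -1, -1, 0)ᵀ.

Sanity check: (A − (-1)·I) v_1 = (0, 0, 0, 0)ᵀ = 0. ✓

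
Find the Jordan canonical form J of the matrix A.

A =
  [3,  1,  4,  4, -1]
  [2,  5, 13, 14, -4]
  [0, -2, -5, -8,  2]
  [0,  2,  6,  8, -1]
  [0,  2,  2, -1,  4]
J_3(3) ⊕ J_2(3)

The characteristic polynomial is
  det(x·I − A) = x^5 - 15*x^4 + 90*x^3 - 270*x^2 + 405*x - 243 = (x - 3)^5

Eigenvalues and multiplicities (the geometric multiplicity of λ is n − rank(A − λI), which equals the number of Jordan blocks for λ):
  λ = 3: algebraic multiplicity = 5, geometric multiplicity = 2

Determining the block sizes for each eigenvalue:
  λ = 3: with am = 5 and gm = 2, the partition is not yet determined (e.g. several partitions of 5 into 2 parts exist). Let N = A − (3)·I. Computing rank(N^1) = 3, rank(N^2) = 1, rank(N^3) = 0; the number of blocks of size ≥ j is rank(N^{j−1}) − rank(N^j), giving [2, 2, 1]. So we have 1 block(s) of size 3, 1 block(s) of size 2 → block sizes [3, 2]

Assembling the blocks gives a Jordan form
J =
  [3, 1, 0, 0, 0]
  [0, 3, 1, 0, 0]
  [0, 0, 3, 0, 0]
  [0, 0, 0, 3, 1]
  [0, 0, 0, 0, 3]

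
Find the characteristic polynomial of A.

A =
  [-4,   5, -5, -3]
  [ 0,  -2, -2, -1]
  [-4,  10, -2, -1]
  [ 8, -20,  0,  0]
x^4 + 8*x^3 + 24*x^2 + 32*x + 16

Expanding det(x·I − A) (e.g. by cofactor expansion or by noting that A is similar to its Jordan form J, which has the same characteristic polynomial as A) gives
  χ_A(x) = x^4 + 8*x^3 + 24*x^2 + 32*x + 16
which factors as (x + 2)^4. The eigenvalues (with algebraic multiplicities) are λ = -2 with multiplicity 4.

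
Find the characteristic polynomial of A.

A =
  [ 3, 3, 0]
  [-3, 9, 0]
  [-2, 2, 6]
x^3 - 18*x^2 + 108*x - 216

Expanding det(x·I − A) (e.g. by cofactor expansion or by noting that A is similar to its Jordan form J, which has the same characteristic polynomial as A) gives
  χ_A(x) = x^3 - 18*x^2 + 108*x - 216
which factors as (x - 6)^3. The eigenvalues (with algebraic multiplicities) are λ = 6 with multiplicity 3.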